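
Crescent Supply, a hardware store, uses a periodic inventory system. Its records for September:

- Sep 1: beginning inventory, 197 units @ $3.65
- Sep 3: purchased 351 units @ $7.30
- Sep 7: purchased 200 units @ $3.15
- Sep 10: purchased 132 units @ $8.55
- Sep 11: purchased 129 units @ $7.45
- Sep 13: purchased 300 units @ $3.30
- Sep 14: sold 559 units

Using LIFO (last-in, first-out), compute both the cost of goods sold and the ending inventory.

COGS = $3,062.55; ending inventory = $3,928.45

Sep 14, 559 sold [LIFO — newest first]: 300 @ $3.30 + 129 @ $7.45 + 130 @ $8.55 = $3,062.55
Ending inventory: 197 @ $3.65 + 351 @ $7.30 + 200 @ $3.15 + 2 @ $8.55 = $3,928.45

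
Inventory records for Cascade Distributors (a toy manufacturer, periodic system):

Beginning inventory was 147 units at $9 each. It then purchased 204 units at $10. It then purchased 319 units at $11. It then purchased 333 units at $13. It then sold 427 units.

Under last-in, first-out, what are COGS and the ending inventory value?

COGS = $5,363; ending inventory = $5,838

Sale 1 (427) [LIFO — newest first]: 333 @ $13 + 94 @ $11 = $5,363
Ending inventory: 147 @ $9 + 204 @ $10 + 225 @ $11 = $5,838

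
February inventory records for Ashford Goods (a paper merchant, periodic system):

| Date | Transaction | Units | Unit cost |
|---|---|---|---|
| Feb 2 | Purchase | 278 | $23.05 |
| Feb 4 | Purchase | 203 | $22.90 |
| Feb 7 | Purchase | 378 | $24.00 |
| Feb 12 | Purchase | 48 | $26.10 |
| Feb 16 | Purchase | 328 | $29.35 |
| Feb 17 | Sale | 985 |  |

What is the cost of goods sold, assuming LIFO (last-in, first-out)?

COGS = $25,245.70

Feb 17, 985 sold [LIFO — newest first]: 328 @ $29.35 + 48 @ $26.10 + 378 @ $24.00 + 203 @ $22.90 + 28 @ $23.05 = $25,245.70
Ending inventory: 250 @ $23.05 = $5,762.50
Check: goods available $31,008.20 = COGS $25,245.70 + ending $5,762.50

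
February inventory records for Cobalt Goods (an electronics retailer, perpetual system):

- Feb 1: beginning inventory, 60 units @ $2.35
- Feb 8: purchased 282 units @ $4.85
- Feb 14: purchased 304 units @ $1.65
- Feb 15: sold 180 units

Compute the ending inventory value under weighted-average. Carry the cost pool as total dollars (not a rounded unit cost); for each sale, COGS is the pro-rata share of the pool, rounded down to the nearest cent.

Ending inventory = $1,450.16

After Feb 1: 60 on hand, pool $141.00 (≈ $2.3500 each)
After Feb 8: 342 on hand, pool $1,508.70 (≈ $4.4114 each)
After Feb 14: 646 on hand, pool $2,010.30 (≈ $3.1119 each)
Feb 15, sell 180: 180/646 × $2,010.30 → $560.14
Ending inventory (cost pool remaining) = $1,450.16
Check: goods available $2,010.30 = COGS $560.14 + ending $1,450.16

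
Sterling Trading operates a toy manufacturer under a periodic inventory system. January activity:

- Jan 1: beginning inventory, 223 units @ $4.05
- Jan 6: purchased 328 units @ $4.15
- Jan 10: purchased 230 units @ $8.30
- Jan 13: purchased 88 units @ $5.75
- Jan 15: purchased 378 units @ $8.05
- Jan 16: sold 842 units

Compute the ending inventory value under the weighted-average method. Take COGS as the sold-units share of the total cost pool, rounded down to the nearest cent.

Ending inventory = $2,508.03

Jan 16, sell 842: 842/1247 × $7,722.25 → $5,214.22
Ending inventory (cost pool remaining) = $2,508.03
Check: goods available $7,722.25 = COGS $5,214.22 + ending $2,508.03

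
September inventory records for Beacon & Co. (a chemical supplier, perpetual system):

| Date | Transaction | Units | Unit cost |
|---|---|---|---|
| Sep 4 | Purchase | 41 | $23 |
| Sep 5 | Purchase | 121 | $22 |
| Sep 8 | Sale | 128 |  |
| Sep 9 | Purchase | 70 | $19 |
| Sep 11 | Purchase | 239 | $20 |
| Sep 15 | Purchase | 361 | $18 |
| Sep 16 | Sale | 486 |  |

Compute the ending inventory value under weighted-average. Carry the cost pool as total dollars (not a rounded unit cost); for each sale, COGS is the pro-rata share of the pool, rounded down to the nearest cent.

After Sep 4: 41 on hand, pool $943.00 (≈ $23.0000 each)
After Sep 5: 162 on hand, pool $3,605.00 (≈ $22.2531 each)
Sep 8, sell 128: 128/162 × $3,605.00 → $2,848.39
After Sep 9: 104 on hand, pool $2,086.61 (≈ $20.0636 each)
After Sep 11: 343 on hand, pool $6,866.61 (≈ $20.0193 each)
After Sep 15: 704 on hand, pool $13,364.61 (≈ $18.9838 each)
Sep 16, sell 486: 486/704 × $13,364.61 → $9,226.13
Total COGS = $2,848.39 + $9,226.13 = $12,074.52
Ending inventory (cost pool remaining) = $4,138.48

Ending inventory = $4,138.48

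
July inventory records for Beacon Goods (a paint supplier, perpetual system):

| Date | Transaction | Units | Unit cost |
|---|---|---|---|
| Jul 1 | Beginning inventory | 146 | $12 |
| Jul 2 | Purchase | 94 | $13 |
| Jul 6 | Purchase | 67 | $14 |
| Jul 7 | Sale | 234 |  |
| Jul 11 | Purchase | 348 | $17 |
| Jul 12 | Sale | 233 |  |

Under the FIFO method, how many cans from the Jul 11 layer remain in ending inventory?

Jul 7, 234 sold [FIFO — oldest first]: 146 @ $12 + 88 @ $13 = $2,896
Jul 12, 233 sold [FIFO — oldest first]: 6 @ $13 + 67 @ $14 + 160 @ $17 = $3,736
Total COGS = $2,896 + $3,736 = $6,632
Ending inventory: 188 @ $17 = $3,196

188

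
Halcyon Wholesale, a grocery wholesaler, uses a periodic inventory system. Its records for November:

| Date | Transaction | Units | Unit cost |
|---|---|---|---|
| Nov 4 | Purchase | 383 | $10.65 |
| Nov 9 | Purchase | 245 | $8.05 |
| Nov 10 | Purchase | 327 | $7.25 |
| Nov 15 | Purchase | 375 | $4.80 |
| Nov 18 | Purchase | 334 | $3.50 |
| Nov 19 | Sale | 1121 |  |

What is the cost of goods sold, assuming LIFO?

Nov 19, 1121 sold [LIFO — newest first]: 334 @ $3.50 + 375 @ $4.80 + 327 @ $7.25 + 85 @ $8.05 = $6,024.00
Ending inventory: 383 @ $10.65 + 160 @ $8.05 = $5,366.95
Check: goods available $11,390.95 = COGS $6,024.00 + ending $5,366.95

COGS = $6,024.00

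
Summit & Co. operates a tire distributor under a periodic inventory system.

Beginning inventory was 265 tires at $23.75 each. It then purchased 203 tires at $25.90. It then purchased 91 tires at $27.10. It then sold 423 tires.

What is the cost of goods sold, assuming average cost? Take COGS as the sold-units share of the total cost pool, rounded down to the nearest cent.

COGS = $10,607.19

Sale 1, sell 423: 423/559 × $14,017.55 → $10,607.19
Ending inventory (cost pool remaining) = $3,410.36
Check: goods available $14,017.55 = COGS $10,607.19 + ending $3,410.36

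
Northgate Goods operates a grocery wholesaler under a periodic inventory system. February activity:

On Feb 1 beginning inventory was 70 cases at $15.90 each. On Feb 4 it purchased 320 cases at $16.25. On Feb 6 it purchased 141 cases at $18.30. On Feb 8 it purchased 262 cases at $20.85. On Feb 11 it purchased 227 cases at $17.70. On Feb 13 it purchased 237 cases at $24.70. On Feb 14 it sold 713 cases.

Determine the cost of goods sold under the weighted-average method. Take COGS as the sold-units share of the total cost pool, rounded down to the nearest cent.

Feb 14, sell 713: 713/1257 × $24,227.80 → $13,742.57
Ending inventory (cost pool remaining) = $10,485.23

COGS = $13,742.57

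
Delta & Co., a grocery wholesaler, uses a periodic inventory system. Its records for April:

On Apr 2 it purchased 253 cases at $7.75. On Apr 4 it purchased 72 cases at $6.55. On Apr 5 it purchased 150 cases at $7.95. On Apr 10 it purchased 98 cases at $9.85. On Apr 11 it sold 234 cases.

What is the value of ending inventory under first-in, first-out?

Ending inventory = $2,776.65

Apr 11, 234 sold [FIFO — oldest first]: 234 @ $7.75 = $1,813.50
Ending inventory: 19 @ $7.75 + 72 @ $6.55 + 150 @ $7.95 + 98 @ $9.85 = $2,776.65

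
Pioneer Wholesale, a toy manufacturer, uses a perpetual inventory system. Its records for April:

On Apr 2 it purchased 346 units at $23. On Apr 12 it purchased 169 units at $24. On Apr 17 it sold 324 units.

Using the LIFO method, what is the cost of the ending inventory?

Apr 17, 324 sold [LIFO — newest first]: 169 @ $24 + 155 @ $23 = $7,621
Ending inventory: 191 @ $23 = $4,393
Check: goods available $12,014 = COGS $7,621 + ending $4,393

Ending inventory = $4,393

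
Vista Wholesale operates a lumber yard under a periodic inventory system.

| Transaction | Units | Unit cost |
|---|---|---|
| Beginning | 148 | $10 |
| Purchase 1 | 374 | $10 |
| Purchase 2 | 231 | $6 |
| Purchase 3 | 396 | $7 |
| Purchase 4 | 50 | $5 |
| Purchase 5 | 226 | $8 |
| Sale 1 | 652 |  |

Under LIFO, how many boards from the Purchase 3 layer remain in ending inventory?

Sale 1 (652) [LIFO — newest first]: 226 @ $8 + 50 @ $5 + 376 @ $7 = $4,690
Ending inventory: 148 @ $10 + 374 @ $10 + 231 @ $6 + 20 @ $7 = $6,746
Check: goods available $11,436 = COGS $4,690 + ending $6,746

20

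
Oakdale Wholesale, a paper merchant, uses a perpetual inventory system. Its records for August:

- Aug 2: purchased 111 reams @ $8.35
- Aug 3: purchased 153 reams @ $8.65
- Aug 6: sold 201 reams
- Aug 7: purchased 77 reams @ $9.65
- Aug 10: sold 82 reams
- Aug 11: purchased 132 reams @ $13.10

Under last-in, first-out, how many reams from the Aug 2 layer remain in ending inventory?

58

Aug 6, 201 sold [LIFO — newest first]: 153 @ $8.65 + 48 @ $8.35 = $1,724.25
Aug 10, 82 sold [LIFO — newest first]: 77 @ $9.65 + 5 @ $8.35 = $784.80
Total COGS = $1,724.25 + $784.80 = $2,509.05
Ending inventory: 58 @ $8.35 + 132 @ $13.10 = $2,213.50
Check: goods available $4,722.55 = COGS $2,509.05 + ending $2,213.50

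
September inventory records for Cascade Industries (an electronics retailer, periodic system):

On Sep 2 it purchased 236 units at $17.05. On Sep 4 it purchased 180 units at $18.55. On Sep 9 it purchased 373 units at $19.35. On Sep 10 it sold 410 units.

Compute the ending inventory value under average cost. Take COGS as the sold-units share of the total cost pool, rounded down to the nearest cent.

Sep 10, sell 410: 410/789 × $14,580.35 → $7,576.60
Ending inventory (cost pool remaining) = $7,003.75
Check: goods available $14,580.35 = COGS $7,576.60 + ending $7,003.75

Ending inventory = $7,003.75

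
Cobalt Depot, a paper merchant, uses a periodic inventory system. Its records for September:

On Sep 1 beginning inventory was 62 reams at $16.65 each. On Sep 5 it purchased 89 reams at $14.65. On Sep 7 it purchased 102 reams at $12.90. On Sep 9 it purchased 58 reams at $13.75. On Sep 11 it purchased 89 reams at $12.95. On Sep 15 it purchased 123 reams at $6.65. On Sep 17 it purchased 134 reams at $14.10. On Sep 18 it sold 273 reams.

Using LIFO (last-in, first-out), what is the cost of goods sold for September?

COGS = $2,914.55

Sep 18, 273 sold [LIFO — newest first]: 134 @ $14.10 + 123 @ $6.65 + 16 @ $12.95 = $2,914.55
Ending inventory: 62 @ $16.65 + 89 @ $14.65 + 102 @ $12.90 + 58 @ $13.75 + 73 @ $12.95 = $5,394.80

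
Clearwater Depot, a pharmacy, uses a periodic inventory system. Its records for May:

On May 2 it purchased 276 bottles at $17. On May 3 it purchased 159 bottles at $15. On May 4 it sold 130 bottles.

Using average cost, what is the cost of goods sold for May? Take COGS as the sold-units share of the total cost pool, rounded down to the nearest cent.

COGS = $2,114.96

May 4, sell 130: 130/435 × $7,077.00 → $2,114.96
Ending inventory (cost pool remaining) = $4,962.04
Check: goods available $7,077.00 = COGS $2,114.96 + ending $4,962.04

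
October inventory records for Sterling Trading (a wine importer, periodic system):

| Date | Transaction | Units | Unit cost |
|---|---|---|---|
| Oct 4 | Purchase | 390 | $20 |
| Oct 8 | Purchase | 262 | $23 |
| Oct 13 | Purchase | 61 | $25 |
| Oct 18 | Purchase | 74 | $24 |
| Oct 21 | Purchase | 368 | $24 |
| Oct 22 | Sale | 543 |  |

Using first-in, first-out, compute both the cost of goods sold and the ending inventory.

Oct 22, 543 sold [FIFO — oldest first]: 390 @ $20 + 153 @ $23 = $11,319
Ending inventory: 109 @ $23 + 61 @ $25 + 74 @ $24 + 368 @ $24 = $14,640

COGS = $11,319; ending inventory = $14,640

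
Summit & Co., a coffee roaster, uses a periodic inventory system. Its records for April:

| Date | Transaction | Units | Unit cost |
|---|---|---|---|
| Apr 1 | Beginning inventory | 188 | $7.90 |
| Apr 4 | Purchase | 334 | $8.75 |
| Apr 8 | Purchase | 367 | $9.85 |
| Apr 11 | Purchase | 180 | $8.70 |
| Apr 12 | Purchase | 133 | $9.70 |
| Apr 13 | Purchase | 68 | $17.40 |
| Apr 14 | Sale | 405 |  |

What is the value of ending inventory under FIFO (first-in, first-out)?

Ending inventory = $8,678.00

Apr 14, 405 sold [FIFO — oldest first]: 188 @ $7.90 + 217 @ $8.75 = $3,383.95
Ending inventory: 117 @ $8.75 + 367 @ $9.85 + 180 @ $8.70 + 133 @ $9.70 + 68 @ $17.40 = $8,678.00
Check: goods available $12,061.95 = COGS $3,383.95 + ending $8,678.00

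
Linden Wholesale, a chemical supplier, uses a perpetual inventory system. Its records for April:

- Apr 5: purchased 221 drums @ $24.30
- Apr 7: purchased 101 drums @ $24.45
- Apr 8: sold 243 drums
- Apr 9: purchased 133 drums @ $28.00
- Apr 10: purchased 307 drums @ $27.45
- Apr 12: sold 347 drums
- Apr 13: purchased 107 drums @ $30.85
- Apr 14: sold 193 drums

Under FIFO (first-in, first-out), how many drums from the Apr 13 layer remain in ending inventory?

Apr 8, 243 sold [FIFO — oldest first]: 221 @ $24.30 + 22 @ $24.45 = $5,908.20
Apr 12, 347 sold [FIFO — oldest first]: 79 @ $24.45 + 133 @ $28.00 + 135 @ $27.45 = $9,361.30
Apr 14, 193 sold [FIFO — oldest first]: 172 @ $27.45 + 21 @ $30.85 = $5,369.25
Total COGS = $5,908.20 + $9,361.30 + $5,369.25 = $20,638.75
Ending inventory: 86 @ $30.85 = $2,653.10
Check: goods available $23,291.85 = COGS $20,638.75 + ending $2,653.10

86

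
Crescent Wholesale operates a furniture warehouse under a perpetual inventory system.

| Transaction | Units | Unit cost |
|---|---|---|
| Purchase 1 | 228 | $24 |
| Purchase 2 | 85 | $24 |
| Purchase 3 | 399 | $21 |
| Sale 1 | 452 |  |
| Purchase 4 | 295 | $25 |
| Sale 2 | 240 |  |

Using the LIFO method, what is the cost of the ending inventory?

Ending inventory = $7,615

Sale 1 (452) [LIFO — newest first]: 399 @ $21 + 53 @ $24 = $9,651
Sale 2 (240) [LIFO — newest first]: 240 @ $25 = $6,000
Total COGS = $9,651 + $6,000 = $15,651
Ending inventory: 228 @ $24 + 32 @ $24 + 55 @ $25 = $7,615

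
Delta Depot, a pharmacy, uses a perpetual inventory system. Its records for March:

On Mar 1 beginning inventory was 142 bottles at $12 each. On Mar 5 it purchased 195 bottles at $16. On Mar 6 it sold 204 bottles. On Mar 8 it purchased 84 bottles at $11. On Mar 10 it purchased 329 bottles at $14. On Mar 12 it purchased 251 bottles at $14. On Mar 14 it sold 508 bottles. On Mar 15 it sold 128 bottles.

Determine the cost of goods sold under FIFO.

COGS = $11,614

Mar 6, 204 sold [FIFO — oldest first]: 142 @ $12 + 62 @ $16 = $2,696
Mar 14, 508 sold [FIFO — oldest first]: 133 @ $16 + 84 @ $11 + 291 @ $14 = $7,126
Mar 15, 128 sold [FIFO — oldest first]: 38 @ $14 + 90 @ $14 = $1,792
Total COGS = $2,696 + $7,126 + $1,792 = $11,614
Ending inventory: 161 @ $14 = $2,254
Check: goods available $13,868 = COGS $11,614 + ending $2,254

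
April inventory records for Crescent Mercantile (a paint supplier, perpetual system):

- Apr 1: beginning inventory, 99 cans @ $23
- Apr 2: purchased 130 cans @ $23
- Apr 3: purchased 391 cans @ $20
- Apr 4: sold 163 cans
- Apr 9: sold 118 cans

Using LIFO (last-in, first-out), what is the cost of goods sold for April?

COGS = $5,620

Apr 4, 163 sold [LIFO — newest first]: 163 @ $20 = $3,260
Apr 9, 118 sold [LIFO — newest first]: 118 @ $20 = $2,360
Total COGS = $3,260 + $2,360 = $5,620
Ending inventory: 99 @ $23 + 130 @ $23 + 110 @ $20 = $7,467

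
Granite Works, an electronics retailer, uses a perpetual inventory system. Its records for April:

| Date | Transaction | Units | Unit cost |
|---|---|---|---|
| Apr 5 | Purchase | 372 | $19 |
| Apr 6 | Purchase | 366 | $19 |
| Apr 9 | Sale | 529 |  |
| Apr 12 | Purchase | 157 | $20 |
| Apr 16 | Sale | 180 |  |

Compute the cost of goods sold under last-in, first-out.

COGS = $13,628

Apr 9, 529 sold [LIFO — newest first]: 366 @ $19 + 163 @ $19 = $10,051
Apr 16, 180 sold [LIFO — newest first]: 157 @ $20 + 23 @ $19 = $3,577
Total COGS = $10,051 + $3,577 = $13,628
Ending inventory: 186 @ $19 = $3,534
Check: goods available $17,162 = COGS $13,628 + ending $3,534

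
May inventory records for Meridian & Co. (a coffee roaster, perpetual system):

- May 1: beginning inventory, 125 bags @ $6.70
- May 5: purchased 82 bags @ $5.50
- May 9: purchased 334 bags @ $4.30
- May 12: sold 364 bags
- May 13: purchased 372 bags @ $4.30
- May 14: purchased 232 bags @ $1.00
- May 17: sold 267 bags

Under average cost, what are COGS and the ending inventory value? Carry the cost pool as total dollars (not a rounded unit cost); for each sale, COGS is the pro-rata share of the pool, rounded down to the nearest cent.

After May 1: 125 on hand, pool $837.50 (≈ $6.7000 each)
After May 5: 207 on hand, pool $1,288.50 (≈ $6.2246 each)
After May 9: 541 on hand, pool $2,724.70 (≈ $5.0364 each)
May 12, sell 364: 364/541 × $2,724.70 → $1,833.25
After May 13: 549 on hand, pool $2,491.05 (≈ $4.5374 each)
After May 14: 781 on hand, pool $2,723.05 (≈ $3.4866 each)
May 17, sell 267: 267/781 × $2,723.05 → $930.92
Total COGS = $1,833.25 + $930.92 = $2,764.17
Ending inventory (cost pool remaining) = $1,792.13

COGS = $2,764.17; ending inventory = $1,792.13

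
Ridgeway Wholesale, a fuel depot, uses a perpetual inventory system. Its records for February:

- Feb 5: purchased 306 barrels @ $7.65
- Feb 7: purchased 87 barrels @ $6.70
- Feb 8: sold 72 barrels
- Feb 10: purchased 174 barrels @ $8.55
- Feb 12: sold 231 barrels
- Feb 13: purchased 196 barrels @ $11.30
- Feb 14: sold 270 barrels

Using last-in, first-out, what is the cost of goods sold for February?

COGS = $5,172.80

Feb 8, 72 sold [LIFO — newest first]: 72 @ $6.70 = $482.40
Feb 12, 231 sold [LIFO — newest first]: 174 @ $8.55 + 15 @ $6.70 + 42 @ $7.65 = $1,909.50
Feb 14, 270 sold [LIFO — newest first]: 196 @ $11.30 + 74 @ $7.65 = $2,780.90
Total COGS = $482.40 + $1,909.50 + $2,780.90 = $5,172.80
Ending inventory: 190 @ $7.65 = $1,453.50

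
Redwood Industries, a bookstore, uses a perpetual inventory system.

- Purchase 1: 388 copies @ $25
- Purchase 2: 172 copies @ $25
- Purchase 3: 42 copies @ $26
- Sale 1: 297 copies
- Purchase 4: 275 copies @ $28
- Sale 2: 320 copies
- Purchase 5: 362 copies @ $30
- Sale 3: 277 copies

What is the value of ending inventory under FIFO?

Ending inventory = $10,350

Sale 1 (297) [FIFO — oldest first]: 297 @ $25 = $7,425
Sale 2 (320) [FIFO — oldest first]: 91 @ $25 + 172 @ $25 + 42 @ $26 + 15 @ $28 = $8,087
Sale 3 (277) [FIFO — oldest first]: 260 @ $28 + 17 @ $30 = $7,790
Total COGS = $7,425 + $8,087 + $7,790 = $23,302
Ending inventory: 345 @ $30 = $10,350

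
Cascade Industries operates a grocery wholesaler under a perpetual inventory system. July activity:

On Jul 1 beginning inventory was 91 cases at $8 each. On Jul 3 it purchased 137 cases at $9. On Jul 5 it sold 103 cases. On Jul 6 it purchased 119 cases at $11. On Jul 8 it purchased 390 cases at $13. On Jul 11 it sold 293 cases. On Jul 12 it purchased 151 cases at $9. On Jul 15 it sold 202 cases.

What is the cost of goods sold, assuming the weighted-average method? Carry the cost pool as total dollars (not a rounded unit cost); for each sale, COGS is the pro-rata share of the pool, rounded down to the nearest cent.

After Jul 1: 91 on hand, pool $728.00 (≈ $8.0000 each)
After Jul 3: 228 on hand, pool $1,961.00 (≈ $8.6009 each)
Jul 5, sell 103: 103/228 × $1,961.00 → $885.89
After Jul 6: 244 on hand, pool $2,384.11 (≈ $9.7709 each)
After Jul 8: 634 on hand, pool $7,454.11 (≈ $11.7573 each)
Jul 11, sell 293: 293/634 × $7,454.11 → $3,444.88
After Jul 12: 492 on hand, pool $5,368.23 (≈ $10.9110 each)
Jul 15, sell 202: 202/492 × $5,368.23 → $2,204.02
Total COGS = $885.89 + $3,444.88 + $2,204.02 = $6,534.79
Ending inventory (cost pool remaining) = $3,164.21

COGS = $6,534.79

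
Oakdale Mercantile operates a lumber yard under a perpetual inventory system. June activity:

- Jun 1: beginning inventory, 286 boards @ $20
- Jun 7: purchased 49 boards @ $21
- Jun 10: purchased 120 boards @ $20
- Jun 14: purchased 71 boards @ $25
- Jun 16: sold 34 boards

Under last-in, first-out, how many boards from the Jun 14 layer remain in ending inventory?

Jun 16, 34 sold [LIFO — newest first]: 34 @ $25 = $850
Ending inventory: 286 @ $20 + 49 @ $21 + 120 @ $20 + 37 @ $25 = $10,074
Check: goods available $10,924 = COGS $850 + ending $10,074

37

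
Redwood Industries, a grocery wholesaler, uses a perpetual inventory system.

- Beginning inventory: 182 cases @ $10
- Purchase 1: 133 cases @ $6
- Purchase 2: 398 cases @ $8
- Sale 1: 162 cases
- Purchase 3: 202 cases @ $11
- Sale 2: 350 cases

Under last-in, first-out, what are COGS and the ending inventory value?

COGS = $4,702; ending inventory = $3,322

Sale 1 (162) [LIFO — newest first]: 162 @ $8 = $1,296
Sale 2 (350) [LIFO — newest first]: 202 @ $11 + 148 @ $8 = $3,406
Total COGS = $1,296 + $3,406 = $4,702
Ending inventory: 182 @ $10 + 133 @ $6 + 88 @ $8 = $3,322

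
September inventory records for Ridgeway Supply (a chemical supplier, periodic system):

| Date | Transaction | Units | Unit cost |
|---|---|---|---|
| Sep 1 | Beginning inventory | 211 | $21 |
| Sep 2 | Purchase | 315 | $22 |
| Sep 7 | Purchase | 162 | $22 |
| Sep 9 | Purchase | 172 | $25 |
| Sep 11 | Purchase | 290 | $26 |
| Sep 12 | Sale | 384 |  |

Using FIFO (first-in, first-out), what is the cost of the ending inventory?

Sep 12, 384 sold [FIFO — oldest first]: 211 @ $21 + 173 @ $22 = $8,237
Ending inventory: 142 @ $22 + 162 @ $22 + 172 @ $25 + 290 @ $26 = $18,528
Check: goods available $26,765 = COGS $8,237 + ending $18,528

Ending inventory = $18,528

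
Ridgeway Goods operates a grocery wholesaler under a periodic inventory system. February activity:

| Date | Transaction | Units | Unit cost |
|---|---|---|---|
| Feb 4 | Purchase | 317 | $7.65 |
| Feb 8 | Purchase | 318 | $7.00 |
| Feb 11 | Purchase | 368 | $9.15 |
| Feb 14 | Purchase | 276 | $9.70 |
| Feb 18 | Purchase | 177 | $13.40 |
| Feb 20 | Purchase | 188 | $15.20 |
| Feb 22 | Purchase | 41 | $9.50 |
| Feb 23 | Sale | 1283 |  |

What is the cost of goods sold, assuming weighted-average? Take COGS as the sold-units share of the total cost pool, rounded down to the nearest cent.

COGS = $12,422.14

Feb 23, sell 1283: 1283/1685 × $16,314.35 → $12,422.14
Ending inventory (cost pool remaining) = $3,892.21
Check: goods available $16,314.35 = COGS $12,422.14 + ending $3,892.21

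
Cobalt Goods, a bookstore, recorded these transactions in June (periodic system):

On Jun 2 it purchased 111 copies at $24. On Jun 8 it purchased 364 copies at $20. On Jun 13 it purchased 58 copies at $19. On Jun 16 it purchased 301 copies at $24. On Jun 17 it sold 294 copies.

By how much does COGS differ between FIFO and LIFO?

FIFO COGS: 111 @ $24 + 183 @ $20 = $6,324
LIFO COGS: 294 @ $24 = $7,056
Difference = |$6,324 − $7,056| = $732

$732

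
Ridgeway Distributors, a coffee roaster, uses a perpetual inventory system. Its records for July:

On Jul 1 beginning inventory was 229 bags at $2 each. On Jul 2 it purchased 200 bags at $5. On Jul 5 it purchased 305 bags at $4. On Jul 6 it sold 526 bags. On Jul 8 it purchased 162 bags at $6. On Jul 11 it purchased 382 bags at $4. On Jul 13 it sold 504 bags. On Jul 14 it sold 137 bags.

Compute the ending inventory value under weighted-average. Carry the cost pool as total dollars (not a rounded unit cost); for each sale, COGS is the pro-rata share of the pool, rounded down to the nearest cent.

After Jul 1: 229 on hand, pool $458.00 (≈ $2.0000 each)
After Jul 2: 429 on hand, pool $1,458.00 (≈ $3.3986 each)
After Jul 5: 734 on hand, pool $2,678.00 (≈ $3.6485 each)
Jul 6, sell 526: 526/734 × $2,678.00 → $1,919.11
After Jul 8: 370 on hand, pool $1,730.89 (≈ $4.6781 each)
After Jul 11: 752 on hand, pool $3,258.89 (≈ $4.3336 each)
Jul 13, sell 504: 504/752 × $3,258.89 → $2,184.14
Jul 14, sell 137: 137/248 × $1,074.75 → $593.71
Total COGS = $1,919.11 + $2,184.14 + $593.71 = $4,696.96
Ending inventory (cost pool remaining) = $481.04

Ending inventory = $481.04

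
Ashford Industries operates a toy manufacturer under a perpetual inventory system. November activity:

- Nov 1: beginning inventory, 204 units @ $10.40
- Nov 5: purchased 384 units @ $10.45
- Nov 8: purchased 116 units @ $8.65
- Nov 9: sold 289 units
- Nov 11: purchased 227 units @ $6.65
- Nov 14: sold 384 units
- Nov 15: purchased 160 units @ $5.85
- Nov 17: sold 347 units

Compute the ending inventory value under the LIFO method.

Nov 9, 289 sold [LIFO — newest first]: 116 @ $8.65 + 173 @ $10.45 = $2,811.25
Nov 14, 384 sold [LIFO — newest first]: 227 @ $6.65 + 157 @ $10.45 = $3,150.20
Nov 17, 347 sold [LIFO — newest first]: 160 @ $5.85 + 54 @ $10.45 + 133 @ $10.40 = $2,883.50
Total COGS = $2,811.25 + $3,150.20 + $2,883.50 = $8,844.95
Ending inventory: 71 @ $10.40 = $738.40

Ending inventory = $738.40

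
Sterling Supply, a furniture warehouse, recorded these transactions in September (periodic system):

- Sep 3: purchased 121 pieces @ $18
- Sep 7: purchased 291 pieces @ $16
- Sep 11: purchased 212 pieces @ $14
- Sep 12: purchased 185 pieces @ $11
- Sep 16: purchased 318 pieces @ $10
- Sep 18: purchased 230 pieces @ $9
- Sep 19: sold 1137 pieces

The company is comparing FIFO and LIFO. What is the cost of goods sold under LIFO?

COGS = $13,325

FIFO COGS: 121 @ $18 + 291 @ $16 + 212 @ $14 + 185 @ $11 + 318 @ $10 + 10 @ $9 = $15,107
LIFO COGS: 230 @ $9 + 318 @ $10 + 185 @ $11 + 212 @ $14 + 192 @ $16 = $13,325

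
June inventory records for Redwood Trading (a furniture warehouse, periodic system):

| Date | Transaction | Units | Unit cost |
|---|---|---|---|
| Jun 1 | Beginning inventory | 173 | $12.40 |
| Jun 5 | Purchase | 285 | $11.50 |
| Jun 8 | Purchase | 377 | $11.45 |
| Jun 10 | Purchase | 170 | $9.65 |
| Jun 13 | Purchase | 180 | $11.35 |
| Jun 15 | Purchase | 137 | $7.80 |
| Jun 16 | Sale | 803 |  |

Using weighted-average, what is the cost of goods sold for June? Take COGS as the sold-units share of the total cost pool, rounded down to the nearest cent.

COGS = $8,802.29

Jun 16, sell 803: 803/1322 × $14,491.45 → $8,802.29
Ending inventory (cost pool remaining) = $5,689.16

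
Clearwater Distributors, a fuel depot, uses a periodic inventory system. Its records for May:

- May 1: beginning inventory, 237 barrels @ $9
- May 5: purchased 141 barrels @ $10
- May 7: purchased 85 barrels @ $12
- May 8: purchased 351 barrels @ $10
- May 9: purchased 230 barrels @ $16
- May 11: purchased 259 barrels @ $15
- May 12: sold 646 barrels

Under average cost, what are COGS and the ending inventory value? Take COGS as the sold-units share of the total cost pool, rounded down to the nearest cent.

May 12, sell 646: 646/1303 × $15,638.00 → $7,752.99
Ending inventory (cost pool remaining) = $7,885.01

COGS = $7,752.99; ending inventory = $7,885.01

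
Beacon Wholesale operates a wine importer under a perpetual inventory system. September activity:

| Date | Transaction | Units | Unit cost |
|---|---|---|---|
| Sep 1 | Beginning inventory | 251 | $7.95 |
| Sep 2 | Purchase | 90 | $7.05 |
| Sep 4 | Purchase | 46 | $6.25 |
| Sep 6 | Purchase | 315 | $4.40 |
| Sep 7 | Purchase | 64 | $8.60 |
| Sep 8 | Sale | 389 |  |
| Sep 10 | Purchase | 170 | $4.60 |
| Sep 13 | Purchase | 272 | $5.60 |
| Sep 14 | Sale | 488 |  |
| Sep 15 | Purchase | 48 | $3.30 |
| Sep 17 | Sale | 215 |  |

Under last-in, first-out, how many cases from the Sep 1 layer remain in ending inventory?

164

Sep 8, 389 sold [LIFO — newest first]: 64 @ $8.60 + 315 @ $4.40 + 10 @ $6.25 = $1,998.90
Sep 14, 488 sold [LIFO — newest first]: 272 @ $5.60 + 170 @ $4.60 + 36 @ $6.25 + 10 @ $7.05 = $2,600.70
Sep 17, 215 sold [LIFO — newest first]: 48 @ $3.30 + 80 @ $7.05 + 87 @ $7.95 = $1,414.05
Total COGS = $1,998.90 + $2,600.70 + $1,414.05 = $6,013.65
Ending inventory: 164 @ $7.95 = $1,303.80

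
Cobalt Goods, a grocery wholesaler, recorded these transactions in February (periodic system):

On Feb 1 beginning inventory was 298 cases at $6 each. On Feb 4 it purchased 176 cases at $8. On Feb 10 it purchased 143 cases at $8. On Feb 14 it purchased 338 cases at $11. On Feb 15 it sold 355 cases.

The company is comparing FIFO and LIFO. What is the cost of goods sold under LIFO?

COGS = $3,854

FIFO COGS: 298 @ $6 + 57 @ $8 = $2,244
LIFO COGS: 338 @ $11 + 17 @ $8 = $3,854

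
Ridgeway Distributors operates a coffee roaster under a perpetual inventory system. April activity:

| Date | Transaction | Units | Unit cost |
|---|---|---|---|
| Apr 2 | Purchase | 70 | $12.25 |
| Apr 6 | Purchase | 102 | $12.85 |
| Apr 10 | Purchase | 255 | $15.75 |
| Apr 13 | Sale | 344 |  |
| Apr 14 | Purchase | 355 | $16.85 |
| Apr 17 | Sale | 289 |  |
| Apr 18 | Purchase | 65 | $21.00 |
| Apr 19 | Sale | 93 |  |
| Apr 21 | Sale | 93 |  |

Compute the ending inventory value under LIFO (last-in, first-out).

Apr 13, 344 sold [LIFO — newest first]: 255 @ $15.75 + 89 @ $12.85 = $5,159.90
Apr 17, 289 sold [LIFO — newest first]: 289 @ $16.85 = $4,869.65
Apr 19, 93 sold [LIFO — newest first]: 65 @ $21.00 + 28 @ $16.85 = $1,836.80
Apr 21, 93 sold [LIFO — newest first]: 38 @ $16.85 + 13 @ $12.85 + 42 @ $12.25 = $1,321.85
Total COGS = $5,159.90 + $4,869.65 + $1,836.80 + $1,321.85 = $13,188.20
Ending inventory: 28 @ $12.25 = $343.00
Check: goods available $13,531.20 = COGS $13,188.20 + ending $343.00

Ending inventory = $343.00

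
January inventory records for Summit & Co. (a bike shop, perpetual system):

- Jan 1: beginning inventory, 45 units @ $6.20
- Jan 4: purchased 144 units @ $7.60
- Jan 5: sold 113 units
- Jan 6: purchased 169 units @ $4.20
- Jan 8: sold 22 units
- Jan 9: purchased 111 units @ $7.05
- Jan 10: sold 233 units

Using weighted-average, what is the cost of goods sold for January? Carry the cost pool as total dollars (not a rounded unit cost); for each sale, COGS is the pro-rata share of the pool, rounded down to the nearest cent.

COGS = $2,281.73

After Jan 1: 45 on hand, pool $279.00 (≈ $6.2000 each)
After Jan 4: 189 on hand, pool $1,373.40 (≈ $7.2667 each)
Jan 5, sell 113: 113/189 × $1,373.40 → $821.13
After Jan 6: 245 on hand, pool $1,262.07 (≈ $5.1513 each)
Jan 8, sell 22: 22/245 × $1,262.07 → $113.32
After Jan 9: 334 on hand, pool $1,931.30 (≈ $5.7823 each)
Jan 10, sell 233: 233/334 × $1,931.30 → $1,347.28
Total COGS = $821.13 + $113.32 + $1,347.28 = $2,281.73
Ending inventory (cost pool remaining) = $584.02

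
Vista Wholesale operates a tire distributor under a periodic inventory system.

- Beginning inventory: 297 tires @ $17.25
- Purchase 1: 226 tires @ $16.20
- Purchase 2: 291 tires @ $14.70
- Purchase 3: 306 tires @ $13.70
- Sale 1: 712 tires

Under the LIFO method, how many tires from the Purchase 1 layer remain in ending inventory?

111

Sale 1 (712) [LIFO — newest first]: 306 @ $13.70 + 291 @ $14.70 + 115 @ $16.20 = $10,332.90
Ending inventory: 297 @ $17.25 + 111 @ $16.20 = $6,921.45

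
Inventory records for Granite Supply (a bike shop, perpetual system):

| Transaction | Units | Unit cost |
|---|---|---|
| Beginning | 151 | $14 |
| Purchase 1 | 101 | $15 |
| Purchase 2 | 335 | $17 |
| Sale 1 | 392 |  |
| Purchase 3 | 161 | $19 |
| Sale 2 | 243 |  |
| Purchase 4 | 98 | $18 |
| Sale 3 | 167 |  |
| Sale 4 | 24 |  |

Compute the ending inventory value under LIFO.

Ending inventory = $280

Sale 1 (392) [LIFO — newest first]: 335 @ $17 + 57 @ $15 = $6,550
Sale 2 (243) [LIFO — newest first]: 161 @ $19 + 44 @ $15 + 38 @ $14 = $4,251
Sale 3 (167) [LIFO — newest first]: 98 @ $18 + 69 @ $14 = $2,730
Sale 4 (24) [LIFO — newest first]: 24 @ $14 = $336
Total COGS = $6,550 + $4,251 + $2,730 + $336 = $13,867
Ending inventory: 20 @ $14 = $280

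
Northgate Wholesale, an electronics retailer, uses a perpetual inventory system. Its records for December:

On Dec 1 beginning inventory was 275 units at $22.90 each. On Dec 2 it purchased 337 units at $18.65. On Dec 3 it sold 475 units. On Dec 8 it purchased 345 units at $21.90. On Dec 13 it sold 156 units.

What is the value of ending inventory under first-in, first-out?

Dec 3, 475 sold [FIFO — oldest first]: 275 @ $22.90 + 200 @ $18.65 = $10,027.50
Dec 13, 156 sold [FIFO — oldest first]: 137 @ $18.65 + 19 @ $21.90 = $2,971.15
Total COGS = $10,027.50 + $2,971.15 = $12,998.65
Ending inventory: 326 @ $21.90 = $7,139.40
Check: goods available $20,138.05 = COGS $12,998.65 + ending $7,139.40

Ending inventory = $7,139.40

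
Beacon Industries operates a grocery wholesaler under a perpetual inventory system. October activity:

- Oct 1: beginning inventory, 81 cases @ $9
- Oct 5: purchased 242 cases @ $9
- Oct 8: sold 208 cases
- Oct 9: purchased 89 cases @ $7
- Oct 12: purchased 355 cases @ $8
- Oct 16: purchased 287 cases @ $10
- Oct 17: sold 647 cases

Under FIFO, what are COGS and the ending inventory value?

COGS = $7,250; ending inventory = $1,990

Oct 8, 208 sold [FIFO — oldest first]: 81 @ $9 + 127 @ $9 = $1,872
Oct 17, 647 sold [FIFO — oldest first]: 115 @ $9 + 89 @ $7 + 355 @ $8 + 88 @ $10 = $5,378
Total COGS = $1,872 + $5,378 = $7,250
Ending inventory: 199 @ $10 = $1,990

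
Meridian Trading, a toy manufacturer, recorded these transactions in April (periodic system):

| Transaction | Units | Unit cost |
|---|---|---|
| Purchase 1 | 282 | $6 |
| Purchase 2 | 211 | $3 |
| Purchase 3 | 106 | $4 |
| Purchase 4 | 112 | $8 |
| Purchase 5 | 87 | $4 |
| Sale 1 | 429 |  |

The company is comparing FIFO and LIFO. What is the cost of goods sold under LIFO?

COGS = $2,040

FIFO COGS: 282 @ $6 + 147 @ $3 = $2,133
LIFO COGS: 87 @ $4 + 112 @ $8 + 106 @ $4 + 124 @ $3 = $2,040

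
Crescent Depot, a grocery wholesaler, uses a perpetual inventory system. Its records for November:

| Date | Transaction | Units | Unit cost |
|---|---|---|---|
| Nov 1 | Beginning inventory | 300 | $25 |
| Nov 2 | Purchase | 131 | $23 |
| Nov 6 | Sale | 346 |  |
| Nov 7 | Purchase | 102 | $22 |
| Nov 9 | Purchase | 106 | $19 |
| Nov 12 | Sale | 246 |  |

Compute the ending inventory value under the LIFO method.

Nov 6, 346 sold [LIFO — newest first]: 131 @ $23 + 215 @ $25 = $8,388
Nov 12, 246 sold [LIFO — newest first]: 106 @ $19 + 102 @ $22 + 38 @ $25 = $5,208
Total COGS = $8,388 + $5,208 = $13,596
Ending inventory: 47 @ $25 = $1,175

Ending inventory = $1,175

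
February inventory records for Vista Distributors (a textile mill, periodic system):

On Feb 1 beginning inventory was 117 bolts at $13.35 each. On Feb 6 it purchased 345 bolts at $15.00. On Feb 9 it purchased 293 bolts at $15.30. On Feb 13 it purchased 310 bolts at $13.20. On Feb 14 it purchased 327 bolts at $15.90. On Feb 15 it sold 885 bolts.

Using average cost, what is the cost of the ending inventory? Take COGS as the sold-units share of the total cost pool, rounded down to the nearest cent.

Feb 15, sell 885: 885/1392 × $20,511.15 → $13,040.49
Ending inventory (cost pool remaining) = $7,470.66

Ending inventory = $7,470.66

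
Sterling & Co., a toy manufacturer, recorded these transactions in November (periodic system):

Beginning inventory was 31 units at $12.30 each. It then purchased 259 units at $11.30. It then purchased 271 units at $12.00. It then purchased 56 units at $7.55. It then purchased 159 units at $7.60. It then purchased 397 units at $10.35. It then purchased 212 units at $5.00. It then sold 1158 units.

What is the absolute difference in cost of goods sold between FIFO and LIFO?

FIFO COGS: 31 @ $12.30 + 259 @ $11.30 + 271 @ $12.00 + 56 @ $7.55 + 159 @ $7.60 + 382 @ $10.35 = $12,144.90
LIFO COGS: 212 @ $5.00 + 397 @ $10.35 + 159 @ $7.60 + 56 @ $7.55 + 271 @ $12.00 + 63 @ $11.30 = $10,764.05
Difference = |$12,144.90 − $10,764.05| = $1,380.85

$1,380.85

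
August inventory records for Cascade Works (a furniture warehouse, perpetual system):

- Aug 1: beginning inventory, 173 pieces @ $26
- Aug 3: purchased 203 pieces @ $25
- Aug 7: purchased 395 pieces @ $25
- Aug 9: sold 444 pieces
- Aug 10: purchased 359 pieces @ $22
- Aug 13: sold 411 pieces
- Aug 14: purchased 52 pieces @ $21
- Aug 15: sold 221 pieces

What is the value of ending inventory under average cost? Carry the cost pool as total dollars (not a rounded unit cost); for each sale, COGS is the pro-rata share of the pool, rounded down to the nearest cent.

Ending inventory = $2,452.16

After Aug 1: 173 on hand, pool $4,498.00 (≈ $26.0000 each)
After Aug 3: 376 on hand, pool $9,573.00 (≈ $25.4601 each)
After Aug 7: 771 on hand, pool $19,448.00 (≈ $25.2244 each)
Aug 9, sell 444: 444/771 × $19,448.00 → $11,199.62
After Aug 10: 686 on hand, pool $16,146.38 (≈ $23.5370 each)
Aug 13, sell 411: 411/686 × $16,146.38 → $9,673.70
After Aug 14: 327 on hand, pool $7,564.68 (≈ $23.1336 each)
Aug 15, sell 221: 221/327 × $7,564.68 → $5,112.52
Total COGS = $11,199.62 + $9,673.70 + $5,112.52 = $25,985.84
Ending inventory (cost pool remaining) = $2,452.16
Check: goods available $28,438.00 = COGS $25,985.84 + ending $2,452.16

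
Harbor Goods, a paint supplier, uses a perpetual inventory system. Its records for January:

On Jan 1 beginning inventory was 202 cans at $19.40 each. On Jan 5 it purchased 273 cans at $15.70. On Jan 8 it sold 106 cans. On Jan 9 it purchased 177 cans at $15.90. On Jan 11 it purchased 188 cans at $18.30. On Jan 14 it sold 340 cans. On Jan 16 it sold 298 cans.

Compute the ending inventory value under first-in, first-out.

Jan 8, 106 sold [FIFO — oldest first]: 106 @ $19.40 = $2,056.40
Jan 14, 340 sold [FIFO — oldest first]: 96 @ $19.40 + 244 @ $15.70 = $5,693.20
Jan 16, 298 sold [FIFO — oldest first]: 29 @ $15.70 + 177 @ $15.90 + 92 @ $18.30 = $4,953.20
Total COGS = $2,056.40 + $5,693.20 + $4,953.20 = $12,702.80
Ending inventory: 96 @ $18.30 = $1,756.80
Check: goods available $14,459.60 = COGS $12,702.80 + ending $1,756.80

Ending inventory = $1,756.80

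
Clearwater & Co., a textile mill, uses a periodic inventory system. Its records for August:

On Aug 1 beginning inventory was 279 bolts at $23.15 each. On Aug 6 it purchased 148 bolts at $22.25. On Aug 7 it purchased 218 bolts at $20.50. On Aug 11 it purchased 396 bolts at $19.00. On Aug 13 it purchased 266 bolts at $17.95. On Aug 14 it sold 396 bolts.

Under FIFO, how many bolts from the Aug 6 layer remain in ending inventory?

Aug 14, 396 sold [FIFO — oldest first]: 279 @ $23.15 + 117 @ $22.25 = $9,062.10
Ending inventory: 31 @ $22.25 + 218 @ $20.50 + 396 @ $19.00 + 266 @ $17.95 = $17,457.45

31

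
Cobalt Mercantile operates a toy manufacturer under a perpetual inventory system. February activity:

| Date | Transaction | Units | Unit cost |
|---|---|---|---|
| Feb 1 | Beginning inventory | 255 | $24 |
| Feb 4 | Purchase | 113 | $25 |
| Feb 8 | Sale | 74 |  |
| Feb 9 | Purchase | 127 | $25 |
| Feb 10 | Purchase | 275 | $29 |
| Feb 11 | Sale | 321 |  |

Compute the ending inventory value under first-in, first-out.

Feb 8, 74 sold [FIFO — oldest first]: 74 @ $24 = $1,776
Feb 11, 321 sold [FIFO — oldest first]: 181 @ $24 + 113 @ $25 + 27 @ $25 = $7,844
Total COGS = $1,776 + $7,844 = $9,620
Ending inventory: 100 @ $25 + 275 @ $29 = $10,475

Ending inventory = $10,475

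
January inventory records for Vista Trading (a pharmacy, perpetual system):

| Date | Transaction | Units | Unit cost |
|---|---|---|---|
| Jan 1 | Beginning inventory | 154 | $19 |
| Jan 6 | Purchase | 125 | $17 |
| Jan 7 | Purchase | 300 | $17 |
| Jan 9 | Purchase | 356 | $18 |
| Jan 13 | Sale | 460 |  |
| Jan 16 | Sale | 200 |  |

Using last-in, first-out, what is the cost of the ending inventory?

Jan 13, 460 sold [LIFO — newest first]: 356 @ $18 + 104 @ $17 = $8,176
Jan 16, 200 sold [LIFO — newest first]: 196 @ $17 + 4 @ $17 = $3,400
Total COGS = $8,176 + $3,400 = $11,576
Ending inventory: 154 @ $19 + 121 @ $17 = $4,983

Ending inventory = $4,983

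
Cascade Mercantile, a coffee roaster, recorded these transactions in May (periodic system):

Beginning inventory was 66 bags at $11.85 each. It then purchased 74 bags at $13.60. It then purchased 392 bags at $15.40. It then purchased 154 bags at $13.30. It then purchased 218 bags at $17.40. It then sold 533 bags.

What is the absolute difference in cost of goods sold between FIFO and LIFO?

FIFO COGS: 66 @ $11.85 + 74 @ $13.60 + 392 @ $15.40 + 1 @ $13.30 = $7,838.60
LIFO COGS: 218 @ $17.40 + 154 @ $13.30 + 161 @ $15.40 = $8,320.80
Difference = |$7,838.60 − $8,320.80| = $482.20

$482.20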